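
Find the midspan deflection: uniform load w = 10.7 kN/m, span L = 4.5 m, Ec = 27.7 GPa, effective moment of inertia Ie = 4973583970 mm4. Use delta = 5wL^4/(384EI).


Convert: L = 4.5 m = 4500 mm, Ec = 27.7 GPa = 27700 MPa
delta = 5 * 10.7 * 4500^4 / (384 * 27700 * 4973583970)
= 0.41 mm

0.41


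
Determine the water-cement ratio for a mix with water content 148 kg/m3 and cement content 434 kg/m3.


w/c = water / cement
w/c = 148 / 434 = 0.341

0.341


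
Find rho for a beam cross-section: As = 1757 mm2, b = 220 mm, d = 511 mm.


rho = As / (b * d)
= 1757 / (220 * 511)
= 0.0156

0.0156


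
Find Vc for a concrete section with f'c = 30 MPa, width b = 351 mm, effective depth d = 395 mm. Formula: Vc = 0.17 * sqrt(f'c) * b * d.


Vc = 0.17 * sqrt(30) * 351 * 395 / 1000
= 129.1 kN

129.1


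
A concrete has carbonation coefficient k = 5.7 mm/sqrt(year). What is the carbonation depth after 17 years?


depth = k * sqrt(t)
= 5.7 * sqrt(17)
= 23.5 mm

23.5


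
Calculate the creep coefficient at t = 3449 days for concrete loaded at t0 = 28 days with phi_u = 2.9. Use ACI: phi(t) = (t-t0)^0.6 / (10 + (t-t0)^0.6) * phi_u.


dt = 3449 - 28 = 3421
phi = 3421^0.6 / (10 + 3421^0.6) * 2.9
= 2.696

2.696


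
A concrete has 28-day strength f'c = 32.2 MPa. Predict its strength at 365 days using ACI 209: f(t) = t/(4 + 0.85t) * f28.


f(365) = 365 / (4 + 0.85 * 365) * 32.2
= 365 / 314.25 * 32.2
= 37.4 MPa

37.4


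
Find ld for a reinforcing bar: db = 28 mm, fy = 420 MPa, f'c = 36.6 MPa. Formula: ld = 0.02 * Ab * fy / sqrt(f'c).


Ab = pi * 28^2 / 4 = 615.752 mm2
ld = 0.02 * 615.752 * 420 / sqrt(36.6)
= 855.0 mm

855.0


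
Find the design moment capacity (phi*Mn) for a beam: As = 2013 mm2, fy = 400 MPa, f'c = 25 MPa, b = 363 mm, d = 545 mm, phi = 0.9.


a = As * fy / (0.85 * f'c * b)
= 2013 * 400 / (0.85 * 25 * 363)
= 104.385 mm
Mn = As * fy * (d - a/2) / 10^6
= 396.8086 kN-m
phi*Mn = 0.9 * 396.8086 = 357.13 kN-m

357.13


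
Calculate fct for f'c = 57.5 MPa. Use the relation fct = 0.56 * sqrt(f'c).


fct = 0.56 * sqrt(57.5)
= 0.56 * 7.583
= 4.246 MPa

4.246


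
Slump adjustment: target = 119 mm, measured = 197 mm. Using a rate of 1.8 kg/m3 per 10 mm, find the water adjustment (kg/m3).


Difference = 119 - 197 = -78 mm
Water adjustment = -78 * 1.8 / 10 = -14.0 kg/m3

-14.0


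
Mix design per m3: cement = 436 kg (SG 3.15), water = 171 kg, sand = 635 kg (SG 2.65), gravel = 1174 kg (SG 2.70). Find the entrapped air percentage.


Vol cement = 436 / (3.15 * 1000) = 0.138413 m3
Vol water = 171 / 1000 = 0.171 m3
Vol sand = 635 / (2.65 * 1000) = 0.239623 m3
Vol gravel = 1174 / (2.70 * 1000) = 0.434815 m3
Total solid + water volume = 0.98385 m3
Air = (1 - 0.98385) * 100 = 1.61%

1.61


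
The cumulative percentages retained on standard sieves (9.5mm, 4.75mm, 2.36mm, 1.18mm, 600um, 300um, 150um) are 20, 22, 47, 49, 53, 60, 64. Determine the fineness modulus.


FM = sum(cumulative % retained) / 100
= 315 / 100
= 3.15

3.15


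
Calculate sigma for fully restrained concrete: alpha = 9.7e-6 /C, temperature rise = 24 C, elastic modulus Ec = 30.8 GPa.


sigma = alpha * dT * Ec
= 9.7e-6 * 24 * 30.8 * 1000
= 7.17 MPa

7.17


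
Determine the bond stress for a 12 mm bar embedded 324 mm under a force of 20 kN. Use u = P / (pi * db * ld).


u = P / (pi * db * ld)
= 20 * 1000 / (pi * 12 * 324)
= 1.637 MPa

1.637


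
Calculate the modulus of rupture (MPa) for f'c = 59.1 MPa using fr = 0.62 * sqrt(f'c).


fr = 0.62 * sqrt(59.1)
= 4.766 MPa

4.766


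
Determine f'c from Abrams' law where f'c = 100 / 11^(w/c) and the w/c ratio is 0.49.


f'c = 100 / 11^0.49
= 100 / 3.238
= 30.88 MPa

30.88


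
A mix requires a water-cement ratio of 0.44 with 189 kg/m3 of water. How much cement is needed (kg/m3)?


Cement = water / (w/c)
= 189 / 0.44
= 429.5 kg/m3

429.5


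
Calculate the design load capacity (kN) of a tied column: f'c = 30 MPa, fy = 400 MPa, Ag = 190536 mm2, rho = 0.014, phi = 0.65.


Ast = rho * Ag = 0.014 * 190536 = 2667.504 mm2
phi*Pn = 0.65 * 0.80 * (0.85 * 30 * (190536 - 2667.504) + 400 * 2667.504) / 1000
= 3045.98 kN

3045.98


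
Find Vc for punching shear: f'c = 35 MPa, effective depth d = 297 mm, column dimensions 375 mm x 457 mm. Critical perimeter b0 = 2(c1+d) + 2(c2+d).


b0 = 2*(375 + 297) + 2*(457 + 297) = 2852 mm
Vc = 0.33 * sqrt(35) * 2852 * 297 / 1000
= 1653.69 kN

1653.69


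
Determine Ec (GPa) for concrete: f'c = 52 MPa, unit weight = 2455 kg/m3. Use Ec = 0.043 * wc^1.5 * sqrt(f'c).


Ec = 0.043 * 2455^1.5 * sqrt(52) / 1000
= 37.72 GPa

37.72


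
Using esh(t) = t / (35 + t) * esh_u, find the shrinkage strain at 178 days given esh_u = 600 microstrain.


esh(178) = 178 / (35 + 178) * 600
= 178 / 213 * 600
= 501.4 microstrain

501.4


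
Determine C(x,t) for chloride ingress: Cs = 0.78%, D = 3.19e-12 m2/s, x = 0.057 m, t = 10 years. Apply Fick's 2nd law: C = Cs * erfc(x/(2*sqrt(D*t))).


t_seconds = 10 * 365.25 * 24 * 3600 = 315576000.0 s
arg = 0.057 / (2 * sqrt(3.19e-12 * 315576000.0))
= 0.8983
erfc(0.8983) = 0.204
C = 0.78 * 0.204 = 0.1591%

0.1591


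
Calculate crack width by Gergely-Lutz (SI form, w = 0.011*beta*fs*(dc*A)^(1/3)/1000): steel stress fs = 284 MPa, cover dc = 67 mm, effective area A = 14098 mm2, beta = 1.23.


w = 0.011 * beta * fs * (dc * A)^(1/3) / 1000
= 0.011 * 1.23 * 284 * (67 * 14098)^(1/3) / 1000
= 0.377 mm

0.377


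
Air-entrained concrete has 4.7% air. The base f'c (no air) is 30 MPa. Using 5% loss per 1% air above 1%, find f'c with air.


Strength loss = (4.7 - 1) * 5 = 18.5%
f'c = 30 * (1 - 18.5/100)
= 24.45 MPa

24.45


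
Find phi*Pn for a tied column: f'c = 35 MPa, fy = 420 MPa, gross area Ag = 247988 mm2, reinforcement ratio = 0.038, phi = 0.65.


Ast = rho * Ag = 0.038 * 247988 = 9423.544 mm2
phi*Pn = 0.65 * 0.80 * (0.85 * 35 * (247988 - 9423.544) + 420 * 9423.544) / 1000
= 5748.69 kN

5748.69


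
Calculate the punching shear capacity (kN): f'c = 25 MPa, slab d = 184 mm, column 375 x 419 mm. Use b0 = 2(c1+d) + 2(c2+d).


b0 = 2*(375 + 184) + 2*(419 + 184) = 2324 mm
Vc = 0.33 * sqrt(25) * 2324 * 184 / 1000
= 705.57 kN

705.57


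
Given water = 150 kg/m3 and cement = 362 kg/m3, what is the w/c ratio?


w/c = water / cement
w/c = 150 / 362 = 0.414

0.414


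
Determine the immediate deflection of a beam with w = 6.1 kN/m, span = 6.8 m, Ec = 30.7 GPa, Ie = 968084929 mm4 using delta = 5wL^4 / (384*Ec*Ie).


Convert: L = 6.8 m = 6800 mm, Ec = 30.7 GPa = 30700 MPa
delta = 5 * 6.1 * 6800^4 / (384 * 30700 * 968084929)
= 5.71 mm

5.71


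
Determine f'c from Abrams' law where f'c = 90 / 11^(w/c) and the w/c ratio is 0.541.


f'c = 90 / 11^0.541
= 90 / 3.659
= 24.6 MPa

24.6


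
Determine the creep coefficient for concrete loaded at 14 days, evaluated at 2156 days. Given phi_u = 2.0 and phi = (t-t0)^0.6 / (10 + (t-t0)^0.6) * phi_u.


dt = 2156 - 14 = 2142
phi = 2142^0.6 / (10 + 2142^0.6) * 2.0
= 1.818

1.818


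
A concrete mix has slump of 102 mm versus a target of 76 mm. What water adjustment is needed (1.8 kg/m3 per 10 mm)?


Difference = 76 - 102 = -26 mm
Water adjustment = -26 * 1.8 / 10 = -4.7 kg/m3

-4.7


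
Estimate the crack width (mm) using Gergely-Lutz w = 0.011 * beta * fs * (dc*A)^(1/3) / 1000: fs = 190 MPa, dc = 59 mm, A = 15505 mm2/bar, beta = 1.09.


w = 0.011 * beta * fs * (dc * A)^(1/3) / 1000
= 0.011 * 1.09 * 190 * (59 * 15505)^(1/3) / 1000
= 0.221 mm

0.221


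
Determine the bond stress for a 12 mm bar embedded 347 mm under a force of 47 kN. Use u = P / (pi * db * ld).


u = P / (pi * db * ld)
= 47 * 1000 / (pi * 12 * 347)
= 3.593 MPa

3.593


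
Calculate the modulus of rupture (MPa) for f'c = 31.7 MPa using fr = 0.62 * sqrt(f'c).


fr = 0.62 * sqrt(31.7)
= 3.491 MPa

3.491


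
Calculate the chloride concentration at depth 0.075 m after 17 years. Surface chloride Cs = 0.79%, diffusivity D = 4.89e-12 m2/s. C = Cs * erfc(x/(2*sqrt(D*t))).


t_seconds = 17 * 365.25 * 24 * 3600 = 536479200.0 s
arg = 0.075 / (2 * sqrt(4.89e-12 * 536479200.0))
= 0.7322
erfc(0.7322) = 0.3005
C = 0.79 * 0.3005 = 0.2374%

0.2374


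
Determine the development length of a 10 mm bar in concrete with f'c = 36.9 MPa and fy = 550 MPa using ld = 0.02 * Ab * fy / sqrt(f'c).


Ab = pi * 10^2 / 4 = 78.54 mm2
ld = 0.02 * 78.54 * 550 / sqrt(36.9)
= 142.2 mm

142.2


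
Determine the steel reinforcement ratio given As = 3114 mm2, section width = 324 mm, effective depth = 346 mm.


rho = As / (b * d)
= 3114 / (324 * 346)
= 0.0278

0.0278


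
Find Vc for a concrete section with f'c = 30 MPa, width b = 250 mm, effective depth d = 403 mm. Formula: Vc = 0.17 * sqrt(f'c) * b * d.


Vc = 0.17 * sqrt(30) * 250 * 403 / 1000
= 93.81 kN

93.81


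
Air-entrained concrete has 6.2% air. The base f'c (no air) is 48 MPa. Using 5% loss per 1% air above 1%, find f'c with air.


Strength loss = (6.2 - 1) * 5 = 26.0%
f'c = 48 * (1 - 26.0/100)
= 35.52 MPa

35.52


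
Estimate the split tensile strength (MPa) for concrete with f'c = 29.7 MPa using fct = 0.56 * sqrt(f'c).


fct = 0.56 * sqrt(29.7)
= 0.56 * 5.45
= 3.052 MPa

3.052


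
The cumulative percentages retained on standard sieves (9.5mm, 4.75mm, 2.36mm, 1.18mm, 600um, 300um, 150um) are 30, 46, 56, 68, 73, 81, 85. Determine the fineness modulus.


FM = sum(cumulative % retained) / 100
= 439 / 100
= 4.39

4.39


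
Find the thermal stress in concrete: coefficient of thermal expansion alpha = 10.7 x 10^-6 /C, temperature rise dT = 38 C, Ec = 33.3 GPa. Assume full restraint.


sigma = alpha * dT * Ec
= 10.7e-6 * 38 * 33.3 * 1000
= 13.54 MPa

13.54


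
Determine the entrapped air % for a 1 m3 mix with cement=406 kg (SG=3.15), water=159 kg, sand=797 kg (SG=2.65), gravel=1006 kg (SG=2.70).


Vol cement = 406 / (3.15 * 1000) = 0.128889 m3
Vol water = 159 / 1000 = 0.159 m3
Vol sand = 797 / (2.65 * 1000) = 0.300755 m3
Vol gravel = 1006 / (2.70 * 1000) = 0.372593 m3
Total solid + water volume = 0.961236 m3
Air = (1 - 0.961236) * 100 = 3.88%

3.88


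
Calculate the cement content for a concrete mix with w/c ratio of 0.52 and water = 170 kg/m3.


Cement = water / (w/c)
= 170 / 0.52
= 326.9 kg/m3

326.9


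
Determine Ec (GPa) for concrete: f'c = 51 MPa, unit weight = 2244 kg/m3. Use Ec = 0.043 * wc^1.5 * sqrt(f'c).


Ec = 0.043 * 2244^1.5 * sqrt(51) / 1000
= 32.64 GPa

32.64


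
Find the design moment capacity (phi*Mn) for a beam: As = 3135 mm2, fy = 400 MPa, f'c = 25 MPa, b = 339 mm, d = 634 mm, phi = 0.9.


a = As * fy / (0.85 * f'c * b)
= 3135 * 400 / (0.85 * 25 * 339)
= 174.076 mm
Mn = As * fy * (d - a/2) / 10^6
= 685.8903 kN-m
phi*Mn = 0.9 * 685.8903 = 617.3 kN-m

617.3


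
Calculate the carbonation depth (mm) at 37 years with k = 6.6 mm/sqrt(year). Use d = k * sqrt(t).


depth = k * sqrt(t)
= 6.6 * sqrt(37)
= 40.15 mm

40.15


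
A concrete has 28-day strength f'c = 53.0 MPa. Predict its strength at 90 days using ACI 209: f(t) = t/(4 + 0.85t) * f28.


f(90) = 90 / (4 + 0.85 * 90) * 53.0
= 90 / 80.5 * 53.0
= 59.25 MPa

59.25


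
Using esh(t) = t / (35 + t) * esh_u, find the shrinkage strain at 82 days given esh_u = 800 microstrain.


esh(82) = 82 / (35 + 82) * 800
= 82 / 117 * 800
= 560.7 microstrain

560.7


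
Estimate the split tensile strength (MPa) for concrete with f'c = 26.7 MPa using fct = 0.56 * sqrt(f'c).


fct = 0.56 * sqrt(26.7)
= 0.56 * 5.167
= 2.894 MPa

2.894


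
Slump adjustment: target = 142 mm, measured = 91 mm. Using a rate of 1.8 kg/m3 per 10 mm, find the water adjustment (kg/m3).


Difference = 142 - 91 = 51 mm
Water adjustment = 51 * 1.8 / 10 = 9.2 kg/m3

9.2


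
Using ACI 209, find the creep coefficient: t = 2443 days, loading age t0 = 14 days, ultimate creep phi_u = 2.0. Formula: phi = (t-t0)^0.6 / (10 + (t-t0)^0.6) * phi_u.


dt = 2443 - 14 = 2429
phi = 2429^0.6 / (10 + 2429^0.6) * 2.0
= 1.83

1.83


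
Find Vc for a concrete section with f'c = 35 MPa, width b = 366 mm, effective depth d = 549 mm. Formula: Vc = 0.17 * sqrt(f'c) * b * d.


Vc = 0.17 * sqrt(35) * 366 * 549 / 1000
= 202.09 kN

202.09


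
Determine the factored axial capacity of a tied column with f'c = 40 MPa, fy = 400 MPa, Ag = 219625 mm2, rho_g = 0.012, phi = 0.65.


Ast = rho * Ag = 0.012 * 219625 = 2635.5 mm2
phi*Pn = 0.65 * 0.80 * (0.85 * 40 * (219625 - 2635.5) + 400 * 2635.5) / 1000
= 4384.56 kN

4384.56


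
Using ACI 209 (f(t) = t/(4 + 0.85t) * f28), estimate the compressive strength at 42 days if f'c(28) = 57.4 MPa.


f(42) = 42 / (4 + 0.85 * 42) * 57.4
= 42 / 39.7 * 57.4
= 60.73 MPa

60.73


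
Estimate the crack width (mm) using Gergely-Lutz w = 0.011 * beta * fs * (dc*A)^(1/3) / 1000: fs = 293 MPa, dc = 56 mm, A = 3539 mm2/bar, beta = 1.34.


w = 0.011 * beta * fs * (dc * A)^(1/3) / 1000
= 0.011 * 1.34 * 293 * (56 * 3539)^(1/3) / 1000
= 0.252 mm

0.252


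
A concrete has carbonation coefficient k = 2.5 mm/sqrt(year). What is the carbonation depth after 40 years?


depth = k * sqrt(t)
= 2.5 * sqrt(40)
= 15.81 mm

15.81


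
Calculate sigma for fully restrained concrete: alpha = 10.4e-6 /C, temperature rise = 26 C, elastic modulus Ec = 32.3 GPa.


sigma = alpha * dT * Ec
= 10.4e-6 * 26 * 32.3 * 1000
= 8.734 MPa

8.734


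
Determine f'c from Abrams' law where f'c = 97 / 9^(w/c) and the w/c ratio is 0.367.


f'c = 97 / 9^0.367
= 97 / 2.24
= 43.31 MPa

43.31


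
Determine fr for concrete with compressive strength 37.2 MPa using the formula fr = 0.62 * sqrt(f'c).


fr = 0.62 * sqrt(37.2)
= 3.781 MPa

3.781


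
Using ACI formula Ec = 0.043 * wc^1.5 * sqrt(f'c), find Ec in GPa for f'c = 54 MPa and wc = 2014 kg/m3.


Ec = 0.043 * 2014^1.5 * sqrt(54) / 1000
= 28.56 GPa

28.56


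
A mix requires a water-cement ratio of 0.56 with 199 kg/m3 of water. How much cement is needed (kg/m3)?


Cement = water / (w/c)
= 199 / 0.56
= 355.4 kg/m3

355.4


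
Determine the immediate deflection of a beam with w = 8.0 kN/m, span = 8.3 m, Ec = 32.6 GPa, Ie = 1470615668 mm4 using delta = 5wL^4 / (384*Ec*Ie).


Convert: L = 8.3 m = 8300 mm, Ec = 32.6 GPa = 32600 MPa
delta = 5 * 8.0 * 8300^4 / (384 * 32600 * 1470615668)
= 10.31 mm

10.31


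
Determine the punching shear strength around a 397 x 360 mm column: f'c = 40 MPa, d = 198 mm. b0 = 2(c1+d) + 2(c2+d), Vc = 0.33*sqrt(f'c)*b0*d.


b0 = 2*(397 + 198) + 2*(360 + 198) = 2306 mm
Vc = 0.33 * sqrt(40) * 2306 * 198 / 1000
= 952.95 kN

952.95


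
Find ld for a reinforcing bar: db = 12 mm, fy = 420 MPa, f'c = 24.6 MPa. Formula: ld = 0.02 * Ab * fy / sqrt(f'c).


Ab = pi * 12^2 / 4 = 113.097 mm2
ld = 0.02 * 113.097 * 420 / sqrt(24.6)
= 191.5 mm

191.5


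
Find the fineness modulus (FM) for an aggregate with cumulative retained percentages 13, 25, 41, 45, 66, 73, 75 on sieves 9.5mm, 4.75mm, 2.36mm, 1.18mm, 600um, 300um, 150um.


FM = sum(cumulative % retained) / 100
= 338 / 100
= 3.38

3.38


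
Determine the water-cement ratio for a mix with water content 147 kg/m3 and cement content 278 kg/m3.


w/c = water / cement
w/c = 147 / 278 = 0.529

0.529


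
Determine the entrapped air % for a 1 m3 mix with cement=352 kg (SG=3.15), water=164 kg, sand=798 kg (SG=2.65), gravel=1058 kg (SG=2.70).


Vol cement = 352 / (3.15 * 1000) = 0.111746 m3
Vol water = 164 / 1000 = 0.164 m3
Vol sand = 798 / (2.65 * 1000) = 0.301132 m3
Vol gravel = 1058 / (2.70 * 1000) = 0.391852 m3
Total solid + water volume = 0.96873 m3
Air = (1 - 0.96873) * 100 = 3.13%

3.13


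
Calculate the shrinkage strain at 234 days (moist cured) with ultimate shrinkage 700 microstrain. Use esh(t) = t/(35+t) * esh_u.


esh(234) = 234 / (35 + 234) * 700
= 234 / 269 * 700
= 608.9 microstrain

608.9


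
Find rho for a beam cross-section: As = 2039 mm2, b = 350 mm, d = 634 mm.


rho = As / (b * d)
= 2039 / (350 * 634)
= 0.0092

0.0092


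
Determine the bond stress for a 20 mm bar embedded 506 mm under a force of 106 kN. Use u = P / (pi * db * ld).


u = P / (pi * db * ld)
= 106 * 1000 / (pi * 20 * 506)
= 3.334 MPa

3.334


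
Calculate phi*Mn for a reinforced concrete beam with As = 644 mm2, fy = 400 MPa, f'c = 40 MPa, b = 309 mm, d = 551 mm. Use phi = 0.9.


a = As * fy / (0.85 * f'c * b)
= 644 * 400 / (0.85 * 40 * 309)
= 24.5193 mm
Mn = As * fy * (d - a/2) / 10^6
= 138.7795 kN-m
phi*Mn = 0.9 * 138.7795 = 124.9 kN-m

124.9


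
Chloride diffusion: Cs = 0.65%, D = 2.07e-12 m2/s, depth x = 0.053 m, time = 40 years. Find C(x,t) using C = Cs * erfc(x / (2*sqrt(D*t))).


t_seconds = 40 * 365.25 * 24 * 3600 = 1262304000.0 s
arg = 0.053 / (2 * sqrt(2.07e-12 * 1262304000.0))
= 0.5184
erfc(0.5184) = 0.4635
C = 0.65 * 0.4635 = 0.3013%

0.3013


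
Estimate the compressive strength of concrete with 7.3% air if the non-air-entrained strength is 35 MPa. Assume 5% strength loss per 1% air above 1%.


Strength loss = (7.3 - 1) * 5 = 31.5%
f'c = 35 * (1 - 31.5/100)
= 23.98 MPa

23.98


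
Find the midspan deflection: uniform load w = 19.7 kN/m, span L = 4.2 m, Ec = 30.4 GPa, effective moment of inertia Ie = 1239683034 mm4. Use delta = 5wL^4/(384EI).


Convert: L = 4.2 m = 4200 mm, Ec = 30.4 GPa = 30400 MPa
delta = 5 * 19.7 * 4200^4 / (384 * 30400 * 1239683034)
= 2.12 mm

2.12


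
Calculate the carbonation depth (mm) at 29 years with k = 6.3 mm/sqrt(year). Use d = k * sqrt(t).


depth = k * sqrt(t)
= 6.3 * sqrt(29)
= 33.93 mm

33.93


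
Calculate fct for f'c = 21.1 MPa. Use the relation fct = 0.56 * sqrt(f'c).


fct = 0.56 * sqrt(21.1)
= 0.56 * 4.593
= 2.572 MPa

2.572


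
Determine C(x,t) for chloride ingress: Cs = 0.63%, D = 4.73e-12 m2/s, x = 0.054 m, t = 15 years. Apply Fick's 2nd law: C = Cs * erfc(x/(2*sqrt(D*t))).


t_seconds = 15 * 365.25 * 24 * 3600 = 473364000.0 s
arg = 0.054 / (2 * sqrt(4.73e-12 * 473364000.0))
= 0.5706
erfc(0.5706) = 0.4197
C = 0.63 * 0.4197 = 0.2644%

0.2644


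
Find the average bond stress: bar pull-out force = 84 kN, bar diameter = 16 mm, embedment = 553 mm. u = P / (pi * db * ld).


u = P / (pi * db * ld)
= 84 * 1000 / (pi * 16 * 553)
= 3.022 MPa

3.022


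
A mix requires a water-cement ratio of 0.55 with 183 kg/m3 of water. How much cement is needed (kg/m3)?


Cement = water / (w/c)
= 183 / 0.55
= 332.7 kg/m3

332.7


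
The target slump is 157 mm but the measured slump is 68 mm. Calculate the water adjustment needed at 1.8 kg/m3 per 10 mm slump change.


Difference = 157 - 68 = 89 mm
Water adjustment = 89 * 1.8 / 10 = 16.0 kg/m3

16.0


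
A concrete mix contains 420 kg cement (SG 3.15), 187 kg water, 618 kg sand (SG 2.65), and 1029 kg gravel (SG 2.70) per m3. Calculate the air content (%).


Vol cement = 420 / (3.15 * 1000) = 0.133333 m3
Vol water = 187 / 1000 = 0.187 m3
Vol sand = 618 / (2.65 * 1000) = 0.233208 m3
Vol gravel = 1029 / (2.70 * 1000) = 0.381111 m3
Total solid + water volume = 0.934652 m3
Air = (1 - 0.934652) * 100 = 6.53%

6.53


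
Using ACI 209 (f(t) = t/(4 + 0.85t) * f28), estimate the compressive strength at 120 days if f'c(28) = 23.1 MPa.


f(120) = 120 / (4 + 0.85 * 120) * 23.1
= 120 / 106.0 * 23.1
= 26.15 MPa

26.15


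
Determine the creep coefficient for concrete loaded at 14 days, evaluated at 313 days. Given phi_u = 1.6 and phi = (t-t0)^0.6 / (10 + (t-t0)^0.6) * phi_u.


dt = 313 - 14 = 299
phi = 299^0.6 / (10 + 299^0.6) * 1.6
= 1.206

1.206


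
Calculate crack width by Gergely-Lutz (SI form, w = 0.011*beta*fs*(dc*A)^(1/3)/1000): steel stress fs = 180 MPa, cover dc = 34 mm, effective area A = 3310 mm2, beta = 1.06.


w = 0.011 * beta * fs * (dc * A)^(1/3) / 1000
= 0.011 * 1.06 * 180 * (34 * 3310)^(1/3) / 1000
= 0.101 mm

0.101


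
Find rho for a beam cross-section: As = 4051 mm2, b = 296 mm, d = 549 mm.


rho = As / (b * d)
= 4051 / (296 * 549)
= 0.0249

0.0249


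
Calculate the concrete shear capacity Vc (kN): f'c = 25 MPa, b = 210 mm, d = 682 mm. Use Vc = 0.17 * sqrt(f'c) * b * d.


Vc = 0.17 * sqrt(25) * 210 * 682 / 1000
= 121.74 kN

121.74


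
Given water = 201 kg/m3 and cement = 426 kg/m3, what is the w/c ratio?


w/c = water / cement
w/c = 201 / 426 = 0.472

0.472


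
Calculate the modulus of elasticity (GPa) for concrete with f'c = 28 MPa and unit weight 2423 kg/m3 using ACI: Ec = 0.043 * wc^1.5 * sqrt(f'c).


Ec = 0.043 * 2423^1.5 * sqrt(28) / 1000
= 27.14 GPa

27.14


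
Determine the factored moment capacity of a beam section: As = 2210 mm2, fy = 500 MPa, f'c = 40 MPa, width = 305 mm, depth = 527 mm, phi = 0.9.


a = As * fy / (0.85 * f'c * b)
= 2210 * 500 / (0.85 * 40 * 305)
= 106.5574 mm
Mn = As * fy * (d - a/2) / 10^6
= 523.462 kN-m
phi*Mn = 0.9 * 523.462 = 471.12 kN-m

471.12


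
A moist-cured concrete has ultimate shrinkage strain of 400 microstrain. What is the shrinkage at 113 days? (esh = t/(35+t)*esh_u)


esh(113) = 113 / (35 + 113) * 400
= 113 / 148 * 400
= 305.4 microstrain

305.4


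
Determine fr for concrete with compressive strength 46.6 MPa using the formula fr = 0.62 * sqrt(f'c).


fr = 0.62 * sqrt(46.6)
= 4.232 MPa

4.232


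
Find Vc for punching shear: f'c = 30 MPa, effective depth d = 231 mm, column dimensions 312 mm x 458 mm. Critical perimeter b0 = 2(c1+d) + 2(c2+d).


b0 = 2*(312 + 231) + 2*(458 + 231) = 2464 mm
Vc = 0.33 * sqrt(30) * 2464 * 231 / 1000
= 1028.79 kN

1028.79


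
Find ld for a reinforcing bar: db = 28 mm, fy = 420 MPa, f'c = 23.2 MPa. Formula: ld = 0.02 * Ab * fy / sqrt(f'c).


Ab = pi * 28^2 / 4 = 615.752 mm2
ld = 0.02 * 615.752 * 420 / sqrt(23.2)
= 1073.8 mm

1073.8


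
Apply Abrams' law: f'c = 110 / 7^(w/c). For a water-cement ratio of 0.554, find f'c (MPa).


f'c = 110 / 7^0.554
= 110 / 2.939
= 37.43 MPa

37.43


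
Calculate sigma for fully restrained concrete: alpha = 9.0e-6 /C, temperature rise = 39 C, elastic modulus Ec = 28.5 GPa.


sigma = alpha * dT * Ec
= 9.0e-6 * 39 * 28.5 * 1000
= 10.004 MPa

10.004


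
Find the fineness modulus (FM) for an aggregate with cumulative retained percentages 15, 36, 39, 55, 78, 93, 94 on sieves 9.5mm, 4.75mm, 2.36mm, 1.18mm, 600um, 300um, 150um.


FM = sum(cumulative % retained) / 100
= 410 / 100
= 4.1

4.1


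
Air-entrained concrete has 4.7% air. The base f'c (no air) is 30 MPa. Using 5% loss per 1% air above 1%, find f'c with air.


Strength loss = (4.7 - 1) * 5 = 18.5%
f'c = 30 * (1 - 18.5/100)
= 24.45 MPa

24.45


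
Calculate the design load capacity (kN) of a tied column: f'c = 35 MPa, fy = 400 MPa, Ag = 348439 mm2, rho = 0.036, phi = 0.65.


Ast = rho * Ag = 0.036 * 348439 = 12543.804 mm2
phi*Pn = 0.65 * 0.80 * (0.85 * 35 * (348439 - 12543.804) + 400 * 12543.804) / 1000
= 7805.41 kN

7805.41


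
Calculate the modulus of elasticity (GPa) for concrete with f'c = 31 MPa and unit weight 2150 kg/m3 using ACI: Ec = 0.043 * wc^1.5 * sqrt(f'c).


Ec = 0.043 * 2150^1.5 * sqrt(31) / 1000
= 23.87 GPa

23.87


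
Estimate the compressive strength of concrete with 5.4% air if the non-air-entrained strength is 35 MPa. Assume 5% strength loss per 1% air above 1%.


Strength loss = (5.4 - 1) * 5 = 22.0%
f'c = 35 * (1 - 22.0/100)
= 27.3 MPa

27.3


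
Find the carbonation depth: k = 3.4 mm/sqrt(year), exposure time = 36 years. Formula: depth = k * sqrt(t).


depth = k * sqrt(t)
= 3.4 * sqrt(36)
= 20.4 mm

20.4


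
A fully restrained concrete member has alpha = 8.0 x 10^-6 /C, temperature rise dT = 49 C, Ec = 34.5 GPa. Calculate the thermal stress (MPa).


sigma = alpha * dT * Ec
= 8.0e-6 * 49 * 34.5 * 1000
= 13.524 MPa

13.524


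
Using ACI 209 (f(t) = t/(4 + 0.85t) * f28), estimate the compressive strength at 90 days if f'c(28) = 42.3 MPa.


f(90) = 90 / (4 + 0.85 * 90) * 42.3
= 90 / 80.5 * 42.3
= 47.29 MPa

47.29


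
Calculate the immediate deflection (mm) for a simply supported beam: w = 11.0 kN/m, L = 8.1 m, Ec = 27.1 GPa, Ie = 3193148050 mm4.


Convert: L = 8.1 m = 8100 mm, Ec = 27.1 GPa = 27100 MPa
delta = 5 * 11.0 * 8100^4 / (384 * 27100 * 3193148050)
= 7.12 mm

7.12


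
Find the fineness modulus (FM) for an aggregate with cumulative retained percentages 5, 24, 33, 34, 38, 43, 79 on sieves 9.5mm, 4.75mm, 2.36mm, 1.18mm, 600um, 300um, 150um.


FM = sum(cumulative % retained) / 100
= 256 / 100
= 2.56

2.56


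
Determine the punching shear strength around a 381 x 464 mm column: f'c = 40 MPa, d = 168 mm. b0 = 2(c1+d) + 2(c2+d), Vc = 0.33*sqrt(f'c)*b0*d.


b0 = 2*(381 + 168) + 2*(464 + 168) = 2362 mm
Vc = 0.33 * sqrt(40) * 2362 * 168 / 1000
= 828.2 kN

828.2


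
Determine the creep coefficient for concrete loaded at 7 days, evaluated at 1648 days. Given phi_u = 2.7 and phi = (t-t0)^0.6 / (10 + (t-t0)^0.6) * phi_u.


dt = 1648 - 7 = 1641
phi = 1641^0.6 / (10 + 1641^0.6) * 2.7
= 2.416

2.416


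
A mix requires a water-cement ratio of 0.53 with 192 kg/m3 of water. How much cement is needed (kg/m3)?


Cement = water / (w/c)
= 192 / 0.53
= 362.3 kg/m3

362.3


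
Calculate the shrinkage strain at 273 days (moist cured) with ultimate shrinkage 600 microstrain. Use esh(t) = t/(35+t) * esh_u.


esh(273) = 273 / (35 + 273) * 600
= 273 / 308 * 600
= 531.8 microstrain

531.8


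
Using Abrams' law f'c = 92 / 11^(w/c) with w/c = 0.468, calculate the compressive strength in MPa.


f'c = 92 / 11^0.468
= 92 / 3.072
= 29.95 MPa

29.95


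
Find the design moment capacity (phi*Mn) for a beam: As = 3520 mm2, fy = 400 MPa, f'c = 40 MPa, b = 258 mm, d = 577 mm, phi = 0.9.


a = As * fy / (0.85 * f'c * b)
= 3520 * 400 / (0.85 * 40 * 258)
= 160.5107 mm
Mn = As * fy * (d - a/2) / 10^6
= 699.4165 kN-m
phi*Mn = 0.9 * 699.4165 = 629.47 kN-m

629.47


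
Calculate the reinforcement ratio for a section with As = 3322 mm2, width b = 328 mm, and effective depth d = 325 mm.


rho = As / (b * d)
= 3322 / (328 * 325)
= 0.0312

0.0312


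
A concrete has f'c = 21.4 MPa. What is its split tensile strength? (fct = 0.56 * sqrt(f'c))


fct = 0.56 * sqrt(21.4)
= 0.56 * 4.626
= 2.591 MPa

2.591


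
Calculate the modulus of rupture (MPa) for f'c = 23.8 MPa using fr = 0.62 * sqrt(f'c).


fr = 0.62 * sqrt(23.8)
= 3.025 MPa

3.025


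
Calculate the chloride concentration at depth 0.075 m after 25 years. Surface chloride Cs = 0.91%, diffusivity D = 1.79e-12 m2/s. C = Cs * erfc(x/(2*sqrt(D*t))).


t_seconds = 25 * 365.25 * 24 * 3600 = 788940000.0 s
arg = 0.075 / (2 * sqrt(1.79e-12 * 788940000.0))
= 0.9979
erfc(0.9979) = 0.1582
C = 0.91 * 0.1582 = 0.1439%

0.1439


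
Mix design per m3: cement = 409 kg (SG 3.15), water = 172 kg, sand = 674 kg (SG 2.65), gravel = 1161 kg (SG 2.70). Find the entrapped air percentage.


Vol cement = 409 / (3.15 * 1000) = 0.129841 m3
Vol water = 172 / 1000 = 0.172 m3
Vol sand = 674 / (2.65 * 1000) = 0.25434 m3
Vol gravel = 1161 / (2.70 * 1000) = 0.43 m3
Total solid + water volume = 0.986181 m3
Air = (1 - 0.986181) * 100 = 1.38%

1.38


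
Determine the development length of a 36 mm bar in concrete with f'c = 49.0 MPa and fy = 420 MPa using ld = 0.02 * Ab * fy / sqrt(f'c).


Ab = pi * 36^2 / 4 = 1017.876 mm2
ld = 0.02 * 1017.876 * 420 / sqrt(49.0)
= 1221.5 mm

1221.5


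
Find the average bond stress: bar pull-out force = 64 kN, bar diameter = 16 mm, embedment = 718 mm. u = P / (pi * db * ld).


u = P / (pi * db * ld)
= 64 * 1000 / (pi * 16 * 718)
= 1.773 MPa

1.773


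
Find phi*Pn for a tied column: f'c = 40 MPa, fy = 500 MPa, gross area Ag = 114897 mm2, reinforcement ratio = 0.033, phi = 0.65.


Ast = rho * Ag = 0.033 * 114897 = 3791.601 mm2
phi*Pn = 0.65 * 0.80 * (0.85 * 40 * (114897 - 3791.601) + 500 * 3791.601) / 1000
= 2950.16 kN

2950.16


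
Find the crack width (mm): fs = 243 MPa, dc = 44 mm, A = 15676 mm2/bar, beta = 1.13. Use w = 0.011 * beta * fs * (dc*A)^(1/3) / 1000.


w = 0.011 * beta * fs * (dc * A)^(1/3) / 1000
= 0.011 * 1.13 * 243 * (44 * 15676)^(1/3) / 1000
= 0.267 mm

0.267


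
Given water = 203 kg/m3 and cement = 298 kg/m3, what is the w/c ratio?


w/c = water / cement
w/c = 203 / 298 = 0.681

0.681


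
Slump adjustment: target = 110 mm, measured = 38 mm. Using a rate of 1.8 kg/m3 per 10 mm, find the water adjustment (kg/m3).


Difference = 110 - 38 = 72 mm
Water adjustment = 72 * 1.8 / 10 = 13.0 kg/m3

13.0


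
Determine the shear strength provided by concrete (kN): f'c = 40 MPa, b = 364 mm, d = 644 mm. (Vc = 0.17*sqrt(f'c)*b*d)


Vc = 0.17 * sqrt(40) * 364 * 644 / 1000
= 252.04 kN

252.04


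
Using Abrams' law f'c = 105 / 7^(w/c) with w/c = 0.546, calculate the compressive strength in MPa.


f'c = 105 / 7^0.546
= 105 / 2.894
= 36.29 MPa

36.29


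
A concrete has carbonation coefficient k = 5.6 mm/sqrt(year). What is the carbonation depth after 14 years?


depth = k * sqrt(t)
= 5.6 * sqrt(14)
= 20.95 mm

20.95


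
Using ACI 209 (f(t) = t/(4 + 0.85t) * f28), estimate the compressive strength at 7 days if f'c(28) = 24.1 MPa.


f(7) = 7 / (4 + 0.85 * 7) * 24.1
= 7 / 9.95 * 24.1
= 16.95 MPa

16.95


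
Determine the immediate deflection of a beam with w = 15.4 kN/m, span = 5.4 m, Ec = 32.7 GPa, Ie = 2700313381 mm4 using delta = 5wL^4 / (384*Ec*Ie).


Convert: L = 5.4 m = 5400 mm, Ec = 32.7 GPa = 32700 MPa
delta = 5 * 15.4 * 5400^4 / (384 * 32700 * 2700313381)
= 1.93 mm

1.93


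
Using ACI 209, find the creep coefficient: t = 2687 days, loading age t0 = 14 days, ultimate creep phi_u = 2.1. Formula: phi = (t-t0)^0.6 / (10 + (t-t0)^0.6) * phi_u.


dt = 2687 - 14 = 2673
phi = 2673^0.6 / (10 + 2673^0.6) * 2.1
= 1.93

1.93


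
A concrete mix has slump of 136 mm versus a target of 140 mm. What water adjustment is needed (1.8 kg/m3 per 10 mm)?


Difference = 140 - 136 = 4 mm
Water adjustment = 4 * 1.8 / 10 = 0.7 kg/m3

0.7


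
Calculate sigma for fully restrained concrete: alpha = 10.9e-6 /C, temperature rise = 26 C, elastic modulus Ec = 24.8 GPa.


sigma = alpha * dT * Ec
= 10.9e-6 * 26 * 24.8 * 1000
= 7.028 MPa

7.028


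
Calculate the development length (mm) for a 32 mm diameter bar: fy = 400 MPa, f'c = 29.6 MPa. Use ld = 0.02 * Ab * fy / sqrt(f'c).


Ab = pi * 32^2 / 4 = 804.248 mm2
ld = 0.02 * 804.248 * 400 / sqrt(29.6)
= 1182.6 mm

1182.6


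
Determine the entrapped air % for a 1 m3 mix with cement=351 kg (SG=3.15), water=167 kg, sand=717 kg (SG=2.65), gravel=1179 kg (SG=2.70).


Vol cement = 351 / (3.15 * 1000) = 0.111429 m3
Vol water = 167 / 1000 = 0.167 m3
Vol sand = 717 / (2.65 * 1000) = 0.270566 m3
Vol gravel = 1179 / (2.70 * 1000) = 0.436667 m3
Total solid + water volume = 0.985661 m3
Air = (1 - 0.985661) * 100 = 1.43%

1.43


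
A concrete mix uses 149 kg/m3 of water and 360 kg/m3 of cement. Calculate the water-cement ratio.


w/c = water / cement
w/c = 149 / 360 = 0.414

0.414


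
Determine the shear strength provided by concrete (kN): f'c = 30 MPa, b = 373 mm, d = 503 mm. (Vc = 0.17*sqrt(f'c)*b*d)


Vc = 0.17 * sqrt(30) * 373 * 503 / 1000
= 174.7 kN

174.7


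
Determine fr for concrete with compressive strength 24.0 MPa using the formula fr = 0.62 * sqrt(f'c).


fr = 0.62 * sqrt(24.0)
= 3.037 MPa

3.037


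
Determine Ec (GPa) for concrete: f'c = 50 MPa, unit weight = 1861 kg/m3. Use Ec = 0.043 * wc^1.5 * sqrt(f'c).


Ec = 0.043 * 1861^1.5 * sqrt(50) / 1000
= 24.41 GPa

24.41


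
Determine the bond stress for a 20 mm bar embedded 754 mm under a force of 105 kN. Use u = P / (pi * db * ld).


u = P / (pi * db * ld)
= 105 * 1000 / (pi * 20 * 754)
= 2.216 MPa

2.216


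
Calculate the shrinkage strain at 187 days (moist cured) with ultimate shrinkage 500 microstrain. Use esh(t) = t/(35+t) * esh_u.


esh(187) = 187 / (35 + 187) * 500
= 187 / 222 * 500
= 421.2 microstrain

421.2


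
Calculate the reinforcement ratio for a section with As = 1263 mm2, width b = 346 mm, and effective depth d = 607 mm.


rho = As / (b * d)
= 1263 / (346 * 607)
= 0.006

0.006


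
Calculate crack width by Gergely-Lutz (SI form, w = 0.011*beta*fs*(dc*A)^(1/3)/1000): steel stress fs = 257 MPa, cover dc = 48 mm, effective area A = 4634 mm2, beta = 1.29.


w = 0.011 * beta * fs * (dc * A)^(1/3) / 1000
= 0.011 * 1.29 * 257 * (48 * 4634)^(1/3) / 1000
= 0.221 mm

0.221


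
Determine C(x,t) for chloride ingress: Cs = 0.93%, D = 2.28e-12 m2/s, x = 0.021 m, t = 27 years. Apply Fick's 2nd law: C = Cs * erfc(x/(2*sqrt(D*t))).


t_seconds = 27 * 365.25 * 24 * 3600 = 852055200.0 s
arg = 0.021 / (2 * sqrt(2.28e-12 * 852055200.0))
= 0.2382
erfc(0.2382) = 0.7362
C = 0.93 * 0.7362 = 0.6847%

0.6847


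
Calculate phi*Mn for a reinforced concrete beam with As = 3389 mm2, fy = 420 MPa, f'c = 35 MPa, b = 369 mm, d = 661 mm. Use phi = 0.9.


a = As * fy / (0.85 * f'c * b)
= 3389 * 420 / (0.85 * 35 * 369)
= 129.6604 mm
Mn = As * fy * (d - a/2) / 10^6
= 848.5761 kN-m
phi*Mn = 0.9 * 848.5761 = 763.72 kN-m

763.72


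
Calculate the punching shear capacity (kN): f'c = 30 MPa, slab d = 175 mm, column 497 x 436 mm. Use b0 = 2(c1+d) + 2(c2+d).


b0 = 2*(497 + 175) + 2*(436 + 175) = 2566 mm
Vc = 0.33 * sqrt(30) * 2566 * 175 / 1000
= 811.65 kN

811.65


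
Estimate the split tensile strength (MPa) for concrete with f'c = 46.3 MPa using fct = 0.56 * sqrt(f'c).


fct = 0.56 * sqrt(46.3)
= 0.56 * 6.804
= 3.81 MPa

3.81


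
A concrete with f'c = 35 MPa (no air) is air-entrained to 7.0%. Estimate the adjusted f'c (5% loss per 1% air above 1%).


Strength loss = (7.0 - 1) * 5 = 30.0%
f'c = 35 * (1 - 30.0/100)
= 24.5 MPa

24.5


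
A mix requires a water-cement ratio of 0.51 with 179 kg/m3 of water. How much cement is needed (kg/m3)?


Cement = water / (w/c)
= 179 / 0.51
= 351.0 kg/m3

351.0


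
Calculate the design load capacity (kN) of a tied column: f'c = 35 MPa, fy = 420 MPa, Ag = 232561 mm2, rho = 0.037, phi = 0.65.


Ast = rho * Ag = 0.037 * 232561 = 8604.757 mm2
phi*Pn = 0.65 * 0.80 * (0.85 * 35 * (232561 - 8604.757) + 420 * 8604.757) / 1000
= 5343.88 kN

5343.88


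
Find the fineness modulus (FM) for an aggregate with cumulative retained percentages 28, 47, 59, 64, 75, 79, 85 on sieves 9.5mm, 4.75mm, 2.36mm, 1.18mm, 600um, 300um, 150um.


FM = sum(cumulative % retained) / 100
= 437 / 100
= 4.37

4.37


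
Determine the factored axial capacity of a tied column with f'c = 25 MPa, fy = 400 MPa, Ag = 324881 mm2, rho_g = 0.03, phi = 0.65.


Ast = rho * Ag = 0.03 * 324881 = 9746.43 mm2
phi*Pn = 0.65 * 0.80 * (0.85 * 25 * (324881 - 9746.43) + 400 * 9746.43) / 1000
= 5509.49 kN

5509.49


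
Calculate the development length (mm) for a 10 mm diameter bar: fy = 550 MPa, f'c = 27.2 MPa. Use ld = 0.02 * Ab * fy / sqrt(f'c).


Ab = pi * 10^2 / 4 = 78.54 mm2
ld = 0.02 * 78.54 * 550 / sqrt(27.2)
= 165.7 mm

165.7


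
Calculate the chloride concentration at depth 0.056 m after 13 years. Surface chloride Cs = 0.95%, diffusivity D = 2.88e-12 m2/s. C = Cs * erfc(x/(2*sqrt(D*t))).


t_seconds = 13 * 365.25 * 24 * 3600 = 410248800.0 s
arg = 0.056 / (2 * sqrt(2.88e-12 * 410248800.0))
= 0.8146
erfc(0.8146) = 0.2493
C = 0.95 * 0.2493 = 0.2369%

0.2369


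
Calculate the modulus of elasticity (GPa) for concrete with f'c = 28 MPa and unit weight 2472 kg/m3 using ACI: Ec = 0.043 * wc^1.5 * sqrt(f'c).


Ec = 0.043 * 2472^1.5 * sqrt(28) / 1000
= 27.97 GPa

27.97


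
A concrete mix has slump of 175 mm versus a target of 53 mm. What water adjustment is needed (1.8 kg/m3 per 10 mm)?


Difference = 53 - 175 = -122 mm
Water adjustment = -122 * 1.8 / 10 = -22.0 kg/m3

-22.0


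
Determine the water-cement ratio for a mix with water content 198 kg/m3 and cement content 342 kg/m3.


w/c = water / cement
w/c = 198 / 342 = 0.579

0.579


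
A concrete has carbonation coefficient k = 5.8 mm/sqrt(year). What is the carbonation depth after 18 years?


depth = k * sqrt(t)
= 5.8 * sqrt(18)
= 24.61 mm

24.61


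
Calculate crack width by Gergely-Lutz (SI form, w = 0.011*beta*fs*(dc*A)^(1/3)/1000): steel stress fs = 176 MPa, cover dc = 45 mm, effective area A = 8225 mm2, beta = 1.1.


w = 0.011 * beta * fs * (dc * A)^(1/3) / 1000
= 0.011 * 1.1 * 176 * (45 * 8225)^(1/3) / 1000
= 0.153 mm

0.153


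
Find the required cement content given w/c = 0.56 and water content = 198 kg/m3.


Cement = water / (w/c)
= 198 / 0.56
= 353.6 kg/m3

353.6


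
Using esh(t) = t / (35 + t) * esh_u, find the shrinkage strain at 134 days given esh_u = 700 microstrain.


esh(134) = 134 / (35 + 134) * 700
= 134 / 169 * 700
= 555.0 microstrain

555.0


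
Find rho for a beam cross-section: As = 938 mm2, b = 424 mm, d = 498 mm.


rho = As / (b * d)
= 938 / (424 * 498)
= 0.0044

0.0044


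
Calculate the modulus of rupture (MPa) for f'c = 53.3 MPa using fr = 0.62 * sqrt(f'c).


fr = 0.62 * sqrt(53.3)
= 4.526 MPa

4.526


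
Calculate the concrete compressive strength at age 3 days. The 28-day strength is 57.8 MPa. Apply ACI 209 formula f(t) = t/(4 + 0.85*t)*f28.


f(3) = 3 / (4 + 0.85 * 3) * 57.8
= 3 / 6.55 * 57.8
= 26.47 MPa

26.47


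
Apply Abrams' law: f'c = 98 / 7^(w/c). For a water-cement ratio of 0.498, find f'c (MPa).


f'c = 98 / 7^0.498
= 98 / 2.635
= 37.18 MPa

37.18


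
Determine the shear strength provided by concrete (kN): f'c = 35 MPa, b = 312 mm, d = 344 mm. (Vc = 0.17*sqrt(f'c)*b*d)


Vc = 0.17 * sqrt(35) * 312 * 344 / 1000
= 107.94 kN

107.94


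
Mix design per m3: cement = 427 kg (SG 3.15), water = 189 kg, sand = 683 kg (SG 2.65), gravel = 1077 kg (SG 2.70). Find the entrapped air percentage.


Vol cement = 427 / (3.15 * 1000) = 0.135556 m3
Vol water = 189 / 1000 = 0.189 m3
Vol sand = 683 / (2.65 * 1000) = 0.257736 m3
Vol gravel = 1077 / (2.70 * 1000) = 0.398889 m3
Total solid + water volume = 0.98118 m3
Air = (1 - 0.98118) * 100 = 1.88%

1.88


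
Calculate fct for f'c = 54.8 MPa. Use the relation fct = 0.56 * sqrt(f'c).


fct = 0.56 * sqrt(54.8)
= 0.56 * 7.403
= 4.146 MPa

4.146


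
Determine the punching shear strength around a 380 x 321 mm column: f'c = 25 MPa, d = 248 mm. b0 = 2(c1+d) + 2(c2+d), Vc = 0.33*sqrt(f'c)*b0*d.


b0 = 2*(380 + 248) + 2*(321 + 248) = 2394 mm
Vc = 0.33 * sqrt(25) * 2394 * 248 / 1000
= 979.62 kN

979.62


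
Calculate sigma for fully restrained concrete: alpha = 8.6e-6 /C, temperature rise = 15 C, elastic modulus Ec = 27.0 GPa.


sigma = alpha * dT * Ec
= 8.6e-6 * 15 * 27.0 * 1000
= 3.483 MPa

3.483


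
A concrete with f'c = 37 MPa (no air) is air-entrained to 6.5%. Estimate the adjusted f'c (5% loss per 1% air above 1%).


Strength loss = (6.5 - 1) * 5 = 27.5%
f'c = 37 * (1 - 27.5/100)
= 26.82 MPa

26.82


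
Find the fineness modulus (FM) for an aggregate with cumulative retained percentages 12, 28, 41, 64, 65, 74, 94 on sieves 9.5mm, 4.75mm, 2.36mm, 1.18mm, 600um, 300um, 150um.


FM = sum(cumulative % retained) / 100
= 378 / 100
= 3.78

3.78


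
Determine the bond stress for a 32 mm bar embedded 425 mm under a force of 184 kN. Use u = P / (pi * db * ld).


u = P / (pi * db * ld)
= 184 * 1000 / (pi * 32 * 425)
= 4.307 MPa

4.307


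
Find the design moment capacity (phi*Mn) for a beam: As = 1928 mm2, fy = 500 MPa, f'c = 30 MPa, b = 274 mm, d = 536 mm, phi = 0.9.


a = As * fy / (0.85 * f'c * b)
= 1928 * 500 / (0.85 * 30 * 274)
= 137.9705 mm
Mn = As * fy * (d - a/2) / 10^6
= 450.2022 kN-m
phi*Mn = 0.9 * 450.2022 = 405.18 kN-m

405.18


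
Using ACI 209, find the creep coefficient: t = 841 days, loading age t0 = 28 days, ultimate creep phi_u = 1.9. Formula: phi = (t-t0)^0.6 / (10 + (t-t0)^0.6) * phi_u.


dt = 841 - 28 = 813
phi = 813^0.6 / (10 + 813^0.6) * 1.9
= 1.611

1.611


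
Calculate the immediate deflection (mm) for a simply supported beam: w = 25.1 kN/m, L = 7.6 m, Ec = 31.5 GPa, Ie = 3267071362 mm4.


Convert: L = 7.6 m = 7600 mm, Ec = 31.5 GPa = 31500 MPa
delta = 5 * 25.1 * 7600^4 / (384 * 31500 * 3267071362)
= 10.59 mm

10.59
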